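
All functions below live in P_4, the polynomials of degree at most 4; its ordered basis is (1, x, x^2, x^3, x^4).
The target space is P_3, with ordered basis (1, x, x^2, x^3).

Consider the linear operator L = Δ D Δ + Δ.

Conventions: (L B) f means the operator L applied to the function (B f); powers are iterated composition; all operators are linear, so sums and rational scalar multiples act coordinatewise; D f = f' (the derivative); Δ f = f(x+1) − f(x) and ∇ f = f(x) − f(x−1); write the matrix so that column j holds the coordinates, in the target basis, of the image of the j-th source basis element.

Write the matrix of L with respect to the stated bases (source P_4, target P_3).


image of 1: 0
image of x: 1
image of x^2: 2x + 1
image of x^3: 3x^2 + 3x + 7
image of x^4: 4x^3 + 6x^2 + 28x + 25
each image's coordinates form column j of the matrix

the matrix is [[0, 1, 1, 7, 25]; [0, 0, 2, 3, 28]; [0, 0, 0, 3, 6]; [0, 0, 0, 0, 4]] (rows listed top to bottom)


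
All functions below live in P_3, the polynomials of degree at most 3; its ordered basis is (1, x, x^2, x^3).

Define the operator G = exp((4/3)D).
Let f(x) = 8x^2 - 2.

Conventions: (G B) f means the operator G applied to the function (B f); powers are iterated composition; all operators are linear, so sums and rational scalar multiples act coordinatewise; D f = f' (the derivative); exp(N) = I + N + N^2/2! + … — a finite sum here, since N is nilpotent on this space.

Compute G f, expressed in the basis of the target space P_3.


order-1 term: (64/3)x
order-2 term: 128/9
the series for exp((4/3)D) f terminates at order 2
exp((4/3)D) f = 8x^2 + (64/3)x + 110/9

the image equals g(x) = 8x^2 + (64/3)x + 110/9


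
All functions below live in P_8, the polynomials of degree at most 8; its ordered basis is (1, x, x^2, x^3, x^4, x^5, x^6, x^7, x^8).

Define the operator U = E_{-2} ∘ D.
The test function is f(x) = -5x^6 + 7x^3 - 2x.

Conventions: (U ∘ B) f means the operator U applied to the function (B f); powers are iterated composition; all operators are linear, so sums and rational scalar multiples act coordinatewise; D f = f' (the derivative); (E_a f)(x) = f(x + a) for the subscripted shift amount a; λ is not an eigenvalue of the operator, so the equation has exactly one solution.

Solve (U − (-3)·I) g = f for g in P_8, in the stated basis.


g(x) = -(5/3)x^6 + (10/3)x^5 - (350/9)x^4 + (6263/27)x^3 - (25463/27)x^2 + (212428/81)x - 891772/243

write g with unknown coordinates in the stated basis and equate coefficients in (U − (-3)·I) g = f
solving from the highest basis element down gives g = -(5/3)x^6 + (10/3)x^5 - (350/9)x^4 + (6263/27)x^3 - (25463/27)x^2 + (212428/81)x - 891772/243
check: U g = -10x^5 + (350/3)x^4 - (6200/9)x^3 + (25463/9)x^2 - (212482/27)x + 891772/81
so U g − (-3)·g = -5x^6 + 7x^3 - 2x = f ✓


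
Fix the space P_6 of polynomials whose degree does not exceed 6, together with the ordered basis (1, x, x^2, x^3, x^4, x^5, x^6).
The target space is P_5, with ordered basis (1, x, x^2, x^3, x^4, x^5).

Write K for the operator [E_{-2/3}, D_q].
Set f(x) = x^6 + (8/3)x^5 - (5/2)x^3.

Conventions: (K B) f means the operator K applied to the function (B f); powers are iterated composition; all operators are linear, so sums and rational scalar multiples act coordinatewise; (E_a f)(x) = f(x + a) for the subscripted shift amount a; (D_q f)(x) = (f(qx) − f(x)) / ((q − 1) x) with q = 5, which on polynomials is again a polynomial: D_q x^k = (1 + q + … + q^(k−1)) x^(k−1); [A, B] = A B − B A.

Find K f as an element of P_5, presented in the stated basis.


the result is g(x) = -9896x^4 + (109376/9)x^3 - (167488/27)x^2 + (120884/81)x - 33032/243

D_q f = 3906x^5 + (6248/3)x^4 - (155/2)x^2
E_{-2/3} D_q f = 3906x^5 - (32812/3)x^4 + (106256/9)x^3 - (109747/18)x^2 + (120914/81)x - 33394/243
E_{-2/3} f = x^6 - (4/3)x^5 - (20/9)x^4 + (185/54)x^3 + (5/81)x^2 - (362/243)x + 116/243
D_q E_{-2/3} f = 3906x^5 - (3124/3)x^4 - (1040/3)x^3 + (5735/54)x^2 + (10/27)x - 362/243
[E_{-2/3}, D_q] f = -9896x^4 + (109376/9)x^3 - (167488/27)x^2 + (120884/81)x - 33032/243


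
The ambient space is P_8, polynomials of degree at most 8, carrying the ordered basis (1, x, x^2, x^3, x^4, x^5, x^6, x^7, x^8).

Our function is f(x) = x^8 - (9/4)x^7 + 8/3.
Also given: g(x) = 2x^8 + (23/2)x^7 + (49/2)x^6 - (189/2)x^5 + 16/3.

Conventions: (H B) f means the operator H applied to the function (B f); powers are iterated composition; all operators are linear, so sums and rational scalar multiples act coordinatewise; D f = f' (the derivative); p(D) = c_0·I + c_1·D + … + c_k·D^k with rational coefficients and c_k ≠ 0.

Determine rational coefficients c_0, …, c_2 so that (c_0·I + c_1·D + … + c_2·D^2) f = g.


c_0 = 2, c_1 = 2, c_2 = 1

D^0 f = x^8 - (9/4)x^7 + 8/3
D^1 f = 8x^7 - (63/4)x^6
D^2 f = 56x^6 - (189/2)x^5
matching coefficients of g against c_0 f + c_1 Df + … from the top degree down determines the c_i
solution: c_0 = 2, c_1 = 2, c_2 = 1


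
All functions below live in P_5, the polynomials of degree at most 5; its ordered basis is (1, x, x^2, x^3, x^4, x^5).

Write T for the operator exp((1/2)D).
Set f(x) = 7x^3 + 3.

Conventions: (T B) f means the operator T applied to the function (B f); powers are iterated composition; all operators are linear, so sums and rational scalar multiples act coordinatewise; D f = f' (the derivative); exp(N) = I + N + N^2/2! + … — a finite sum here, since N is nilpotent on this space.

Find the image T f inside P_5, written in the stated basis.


the image equals g(x) = 7x^3 + (21/2)x^2 + (21/4)x + 31/8

order-1 term: (21/2)x^2
order-2 term: (21/4)x
order-3 term: 7/8
the series for exp((1/2)D) f terminates at order 3
exp((1/2)D) f = 7x^3 + (21/2)x^2 + (21/4)x + 31/8


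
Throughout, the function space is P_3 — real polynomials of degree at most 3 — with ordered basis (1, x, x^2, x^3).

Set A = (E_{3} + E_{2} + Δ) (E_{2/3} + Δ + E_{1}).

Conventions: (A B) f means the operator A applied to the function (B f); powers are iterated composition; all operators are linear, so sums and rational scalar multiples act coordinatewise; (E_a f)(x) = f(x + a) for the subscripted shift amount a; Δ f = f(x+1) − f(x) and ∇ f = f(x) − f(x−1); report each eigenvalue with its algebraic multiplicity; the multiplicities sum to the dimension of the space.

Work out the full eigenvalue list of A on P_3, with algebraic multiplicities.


λ = 4 (multiplicity 4)

image of 1: 4
image of x: 4x + 52/3
image of x^2: 4x^2 + (104/3)x + 584/9
image of x^3: 4x^3 + 52x^2 + (584/3)x + 6280/27
the matrix is upper triangular; its diagonal is (4, 4, 4, 4)
for a triangular matrix the eigenvalues are the diagonal entries, with algebraic multiplicity their repetition count


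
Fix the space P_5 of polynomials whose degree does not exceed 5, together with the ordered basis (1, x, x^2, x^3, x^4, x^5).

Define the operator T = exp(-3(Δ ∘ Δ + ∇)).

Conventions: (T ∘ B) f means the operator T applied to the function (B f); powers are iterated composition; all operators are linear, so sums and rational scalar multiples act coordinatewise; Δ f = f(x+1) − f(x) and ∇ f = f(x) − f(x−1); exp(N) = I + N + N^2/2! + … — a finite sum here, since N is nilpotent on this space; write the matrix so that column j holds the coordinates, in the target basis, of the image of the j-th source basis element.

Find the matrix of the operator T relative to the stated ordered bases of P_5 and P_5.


image of 1: 1
image of x: x - 3
image of x^2: x^2 - 6x + 6
image of x^3: x^3 - 9x^2 + 18x - 21
image of x^4: x^4 - 12x^3 + 36x^2 - 84x + 159
image of x^5: x^5 - 15x^4 + 60x^3 - 210x^2 + 795x - 606
each image's coordinates form column j of the matrix

the matrix is [[1, -3, 6, -21, 159, -606]; [0, 1, -6, 18, -84, 795]; [0, 0, 1, -9, 36, -210]; [0, 0, 0, 1, -12, 60]; [0, 0, 0, 0, 1, -15]; [0, 0, 0, 0, 0, 1]] (rows listed top to bottom)


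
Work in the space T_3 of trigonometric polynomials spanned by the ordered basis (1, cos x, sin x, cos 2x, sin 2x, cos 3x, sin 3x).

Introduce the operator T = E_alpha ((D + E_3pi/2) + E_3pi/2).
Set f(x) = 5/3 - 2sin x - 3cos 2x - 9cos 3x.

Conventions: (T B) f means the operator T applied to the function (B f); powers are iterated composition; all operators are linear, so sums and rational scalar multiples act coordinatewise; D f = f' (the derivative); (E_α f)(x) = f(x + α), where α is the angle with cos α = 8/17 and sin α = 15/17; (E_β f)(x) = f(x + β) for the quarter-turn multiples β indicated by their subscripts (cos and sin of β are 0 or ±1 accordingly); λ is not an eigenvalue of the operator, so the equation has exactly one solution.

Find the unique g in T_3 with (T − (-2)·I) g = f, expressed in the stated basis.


write g with unknown coordinates in the stated basis and equate coefficients in (T − (-2)·I) g = f
solving from the highest basis element down gives g = 5/12 - (16/145)cos x - (98/145)sin x - (315/709)cos 2x + (1203/1418)sin 2x - (110709/152377)cos 3x + (219960/152377)sin 3x
check: T g = 5/6 + (32/145)cos x - (94/145)sin x - (1497/709)cos 2x - (1203/709)sin 2x - (1149975/152377)cos 3x - (439920/152377)sin 3x
so T g − (-2)·g = 5/3 - 2sin x - 3cos 2x - 9cos 3x = f ✓

the image equals g(x) = 5/12 - (16/145)cos x - (98/145)sin x - (315/709)cos 2x + (1203/1418)sin 2x - (110709/152377)cos 3x + (219960/152377)sin 3x


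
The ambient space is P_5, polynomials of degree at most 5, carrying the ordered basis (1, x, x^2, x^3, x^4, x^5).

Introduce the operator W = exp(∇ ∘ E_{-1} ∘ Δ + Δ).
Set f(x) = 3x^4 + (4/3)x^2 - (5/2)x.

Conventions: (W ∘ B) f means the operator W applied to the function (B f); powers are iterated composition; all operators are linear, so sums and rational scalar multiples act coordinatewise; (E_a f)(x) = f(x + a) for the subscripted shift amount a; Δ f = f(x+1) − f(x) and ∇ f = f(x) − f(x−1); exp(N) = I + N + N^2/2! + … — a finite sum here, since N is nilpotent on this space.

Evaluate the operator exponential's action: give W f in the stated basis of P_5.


order-1 term: 12x^3 + 54x^2 - (172/3)x + 93/2
order-2 term: 18x^2 + 108x + 67/3
order-3 term: 12x + 54
order-4 term: 3
the series for exp(∇ ∘ E_{-1} ∘ Δ + Δ) f terminates at order 4
exp(∇ ∘ E_{-1} ∘ Δ + Δ) f = 3x^4 + 12x^3 + (220/3)x^2 + (361/6)x + 755/6

the image equals g(x) = 3x^4 + 12x^3 + (220/3)x^2 + (361/6)x + 755/6


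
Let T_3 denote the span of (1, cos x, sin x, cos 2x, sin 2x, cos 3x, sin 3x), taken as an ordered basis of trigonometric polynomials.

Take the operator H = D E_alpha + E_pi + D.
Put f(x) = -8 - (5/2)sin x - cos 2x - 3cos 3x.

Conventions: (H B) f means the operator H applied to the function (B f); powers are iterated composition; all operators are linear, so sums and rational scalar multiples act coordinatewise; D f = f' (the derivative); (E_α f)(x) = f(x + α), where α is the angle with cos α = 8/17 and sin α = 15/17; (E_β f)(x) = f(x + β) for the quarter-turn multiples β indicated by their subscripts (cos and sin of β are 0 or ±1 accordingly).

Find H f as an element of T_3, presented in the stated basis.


the image equals g(x) = -8 - (125/34)cos x + (80/17)sin x + (191/289)cos 2x + (256/289)sin 2x + (10284/4913)cos 3x + (225/4913)sin 3x

E_alpha f = -8 - (75/34)cos x - (20/17)sin x + (161/289)cos 2x + (240/289)sin 2x + (14664/4913)cos 3x - (1485/4913)sin 3x
D E_alpha f = -(20/17)cos x + (75/34)sin x + (480/289)cos 2x - (322/289)sin 2x - (4455/4913)cos 3x - (43992/4913)sin 3x
E_pi f = -8 + (5/2)sin x - cos 2x + 3cos 3x
D f = -(5/2)cos x + 2sin 2x + 9sin 3x
(D E_alpha + E_pi + D) f = -8 - (125/34)cos x + (80/17)sin x + (191/289)cos 2x + (256/289)sin 2x + (10284/4913)cos 3x + (225/4913)sin 3x


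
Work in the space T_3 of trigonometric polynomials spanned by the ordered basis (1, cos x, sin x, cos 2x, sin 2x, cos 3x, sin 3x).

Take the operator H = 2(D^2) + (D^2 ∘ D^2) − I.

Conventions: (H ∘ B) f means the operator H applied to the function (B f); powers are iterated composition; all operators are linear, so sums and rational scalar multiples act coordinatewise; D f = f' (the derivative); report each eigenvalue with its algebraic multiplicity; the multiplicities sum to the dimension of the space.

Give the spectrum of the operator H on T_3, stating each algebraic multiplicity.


image of 1: -1
image of cos x: -2cos x
image of sin x: -2sin x
image of cos 2x: 7cos 2x
image of sin 2x: 7sin 2x
image of cos 3x: 62cos 3x
image of sin 3x: 62sin 3x
the matrix is diagonal; its diagonal is (-1, -2, -2, 7, 7, 62, 62)
for a triangular matrix the eigenvalues are the diagonal entries, with algebraic multiplicity their repetition count

λ = -2 (multiplicity 2), λ = -1 (multiplicity 1), λ = 7 (multiplicity 2), λ = 62 (multiplicity 2)


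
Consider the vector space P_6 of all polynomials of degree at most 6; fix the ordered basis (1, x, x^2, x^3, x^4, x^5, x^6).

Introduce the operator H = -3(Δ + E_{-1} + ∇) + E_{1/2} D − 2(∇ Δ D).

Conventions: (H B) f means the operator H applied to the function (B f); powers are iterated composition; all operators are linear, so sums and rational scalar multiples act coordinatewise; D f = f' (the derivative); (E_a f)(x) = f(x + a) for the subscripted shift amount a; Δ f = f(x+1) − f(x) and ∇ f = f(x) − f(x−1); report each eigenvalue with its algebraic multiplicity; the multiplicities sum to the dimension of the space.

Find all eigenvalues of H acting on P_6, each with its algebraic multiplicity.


λ = -3 (multiplicity 7)

image of 1: -3
image of x: -3x - 2
image of x^2: -3x^2 - 4x - 2
image of x^3: -3x^3 - 6x^2 - 6x - 57/4
image of x^4: -3x^4 - 8x^3 - 12x^2 - 57x - 5/2
image of x^5: -3x^5 - 10x^4 - 20x^3 - (285/2)x^2 - (25/2)x - 363/16
image of x^6: -3x^6 - 12x^5 - 30x^4 - 285x^3 - (75/2)x^2 - (1089/8)x - 45/16
the matrix is upper triangular; its diagonal is (-3, -3, -3, -3, -3, -3, -3)
for a triangular matrix the eigenvalues are the diagonal entries, with algebraic multiplicity their repetition count


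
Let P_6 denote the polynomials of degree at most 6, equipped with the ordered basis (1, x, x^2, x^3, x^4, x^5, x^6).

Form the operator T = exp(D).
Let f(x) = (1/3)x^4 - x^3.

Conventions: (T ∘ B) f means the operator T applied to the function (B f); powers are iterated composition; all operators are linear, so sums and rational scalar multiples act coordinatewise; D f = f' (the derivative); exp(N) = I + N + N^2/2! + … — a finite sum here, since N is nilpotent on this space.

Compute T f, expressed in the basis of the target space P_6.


order-1 term: (4/3)x^3 - 3x^2
order-2 term: 2x^2 - 3x
order-3 term: (4/3)x - 1
order-4 term: 1/3
the series for exp(D) f terminates at order 4
exp(D) f = (1/3)x^4 + (1/3)x^3 - x^2 - (5/3)x - 2/3

the image equals g(x) = (1/3)x^4 + (1/3)x^3 - x^2 - (5/3)x - 2/3


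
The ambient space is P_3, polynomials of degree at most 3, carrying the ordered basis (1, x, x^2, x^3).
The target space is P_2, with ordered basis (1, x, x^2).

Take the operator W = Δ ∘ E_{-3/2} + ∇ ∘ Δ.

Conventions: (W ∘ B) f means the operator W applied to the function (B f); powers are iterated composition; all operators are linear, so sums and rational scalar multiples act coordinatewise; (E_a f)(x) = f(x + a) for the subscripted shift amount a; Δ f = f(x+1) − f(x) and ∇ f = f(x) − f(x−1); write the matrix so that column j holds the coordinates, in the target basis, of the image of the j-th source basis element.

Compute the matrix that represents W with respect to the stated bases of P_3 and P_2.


image of 1: 0
image of x: 1
image of x^2: 2x
image of x^3: 3x^2 + 13/4
each image's coordinates form column j of the matrix

the matrix is [[0, 1, 0, 13/4]; [0, 0, 2, 0]; [0, 0, 0, 3]] (rows listed top to bottom)


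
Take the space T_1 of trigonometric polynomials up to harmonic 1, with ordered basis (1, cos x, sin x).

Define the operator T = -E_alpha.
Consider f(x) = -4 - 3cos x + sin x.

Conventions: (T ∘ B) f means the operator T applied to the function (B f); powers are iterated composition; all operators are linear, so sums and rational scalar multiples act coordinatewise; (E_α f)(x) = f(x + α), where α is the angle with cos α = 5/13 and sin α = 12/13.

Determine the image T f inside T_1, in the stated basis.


g(x) = 4 + (3/13)cos x - (41/13)sin x

E_alpha f = -4 - (3/13)cos x + (41/13)sin x
(-E_alpha) f = 4 + (3/13)cos x - (41/13)sin x


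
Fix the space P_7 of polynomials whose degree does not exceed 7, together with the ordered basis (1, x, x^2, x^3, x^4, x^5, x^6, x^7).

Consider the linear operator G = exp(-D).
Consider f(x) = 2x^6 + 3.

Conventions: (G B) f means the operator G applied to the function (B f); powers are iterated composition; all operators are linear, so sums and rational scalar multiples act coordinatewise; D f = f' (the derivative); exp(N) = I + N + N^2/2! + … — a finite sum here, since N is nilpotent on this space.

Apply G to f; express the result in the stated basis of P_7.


g(x) = 2x^6 - 12x^5 + 30x^4 - 40x^3 + 30x^2 - 12x + 5

order-1 term: -12x^5
order-2 term: 30x^4
order-3 term: -40x^3
order-4 term: 30x^2
order-5 term: -12x
order-6 term: 2
the series for exp(-D) f terminates at order 6
exp(-D) f = 2x^6 - 12x^5 + 30x^4 - 40x^3 + 30x^2 - 12x + 5


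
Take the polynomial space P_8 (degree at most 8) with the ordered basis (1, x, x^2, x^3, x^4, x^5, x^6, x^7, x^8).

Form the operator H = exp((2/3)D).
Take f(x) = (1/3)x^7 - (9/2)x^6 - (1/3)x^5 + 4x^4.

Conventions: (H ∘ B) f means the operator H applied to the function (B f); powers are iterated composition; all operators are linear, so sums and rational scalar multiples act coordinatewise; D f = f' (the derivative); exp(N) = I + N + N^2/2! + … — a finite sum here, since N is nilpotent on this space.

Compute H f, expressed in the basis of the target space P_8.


the image equals g(x) = (1/3)x^7 - (53/18)x^6 - (137/9)x^5 - (1916/81)x^4 - (3688/243)x^3 - (664/243)x^2 + (2320/2187)x + 2432/6561

order-1 term: (14/9)x^6 - 18x^5 - (10/9)x^4 + (32/3)x^3
order-2 term: (28/9)x^5 - 30x^4 - (40/27)x^3 + (32/3)x^2
order-3 term: (280/81)x^4 - (80/3)x^3 - (80/81)x^2 + (128/27)x
order-4 term: (560/243)x^3 - (40/3)x^2 - (80/243)x + 64/81
order-5 term: (224/243)x^2 - (32/9)x - 32/729
order-6 term: (448/2187)x - 32/81
order-7 term: 128/6561
the series for exp((2/3)D) f terminates at order 7
exp((2/3)D) f = (1/3)x^7 - (53/18)x^6 - (137/9)x^5 - (1916/81)x^4 - (3688/243)x^3 - (664/243)x^2 + (2320/2187)x + 2432/6561


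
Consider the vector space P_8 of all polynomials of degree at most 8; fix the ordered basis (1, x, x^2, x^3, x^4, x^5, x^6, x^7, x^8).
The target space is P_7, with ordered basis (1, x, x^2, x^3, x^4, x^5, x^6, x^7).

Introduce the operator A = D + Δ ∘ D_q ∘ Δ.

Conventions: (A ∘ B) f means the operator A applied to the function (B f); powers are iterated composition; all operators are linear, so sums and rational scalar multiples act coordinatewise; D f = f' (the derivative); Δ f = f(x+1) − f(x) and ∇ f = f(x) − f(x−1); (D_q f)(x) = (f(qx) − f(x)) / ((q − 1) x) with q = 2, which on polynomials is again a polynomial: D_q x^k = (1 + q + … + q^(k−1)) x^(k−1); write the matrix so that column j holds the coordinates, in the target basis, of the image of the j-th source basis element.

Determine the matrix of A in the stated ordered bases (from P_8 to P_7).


the matrix is [[0, 1, 0, 9, 46, 175, 596, 1925, 6042]; [0, 0, 2, 0, 56, 365, 1699, 6874, 25794]; [0, 0, 0, 3, 0, 225, 1791, 9891, 46446]; [0, 0, 0, 0, 4, 0, 744, 7014, 44904]; [0, 0, 0, 0, 0, 5, 0, 2205, 24060]; [0, 0, 0, 0, 0, 0, 6, 0, 6096]; [0, 0, 0, 0, 0, 0, 0, 7, 0]; [0, 0, 0, 0, 0, 0, 0, 0, 8]] (rows listed top to bottom)

image of 1: 0
image of x: 1
image of x^2: 2x
image of x^3: 3x^2 + 9
image of x^4: 4x^3 + 56x + 46
image of x^5: 5x^4 + 225x^2 + 365x + 175
image of x^6: 6x^5 + 744x^3 + 1791x^2 + 1699x + 596
image of x^7: 7x^6 + 2205x^4 + 7014x^3 + 9891x^2 + 6874x + 1925
image of x^8: 8x^7 + 6096x^5 + 24060x^4 + 44904x^3 + 46446x^2 + 25794x + 6042
each image's coordinates form column j of the matrix


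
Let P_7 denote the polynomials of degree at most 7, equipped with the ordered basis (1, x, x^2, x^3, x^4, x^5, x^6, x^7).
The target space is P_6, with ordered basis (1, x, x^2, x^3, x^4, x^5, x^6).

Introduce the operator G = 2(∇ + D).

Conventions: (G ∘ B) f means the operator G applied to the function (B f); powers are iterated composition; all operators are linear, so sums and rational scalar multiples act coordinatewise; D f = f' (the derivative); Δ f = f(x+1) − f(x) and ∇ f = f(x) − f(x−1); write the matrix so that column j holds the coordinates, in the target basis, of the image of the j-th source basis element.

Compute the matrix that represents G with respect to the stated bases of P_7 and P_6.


image of 1: 0
image of x: 4
image of x^2: 8x - 2
image of x^3: 12x^2 - 6x + 2
image of x^4: 16x^3 - 12x^2 + 8x - 2
image of x^5: 20x^4 - 20x^3 + 20x^2 - 10x + 2
image of x^6: 24x^5 - 30x^4 + 40x^3 - 30x^2 + 12x - 2
image of x^7: 28x^6 - 42x^5 + 70x^4 - 70x^3 + 42x^2 - 14x + 2
each image's coordinates form column j of the matrix

the matrix is [[0, 4, -2, 2, -2, 2, -2, 2]; [0, 0, 8, -6, 8, -10, 12, -14]; [0, 0, 0, 12, -12, 20, -30, 42]; [0, 0, 0, 0, 16, -20, 40, -70]; [0, 0, 0, 0, 0, 20, -30, 70]; [0, 0, 0, 0, 0, 0, 24, -42]; [0, 0, 0, 0, 0, 0, 0, 28]] (rows listed top to bottom)


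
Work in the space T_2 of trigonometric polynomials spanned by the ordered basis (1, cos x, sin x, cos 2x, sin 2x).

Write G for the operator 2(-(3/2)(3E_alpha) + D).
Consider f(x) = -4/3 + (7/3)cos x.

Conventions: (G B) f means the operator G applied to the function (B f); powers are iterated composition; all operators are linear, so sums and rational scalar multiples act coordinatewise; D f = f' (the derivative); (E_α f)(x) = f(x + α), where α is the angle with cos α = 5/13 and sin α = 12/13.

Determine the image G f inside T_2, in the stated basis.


E_alpha f = -4/3 + (35/39)cos x - (28/13)sin x
(3E_alpha) f = -4 + (35/13)cos x - (84/13)sin x
(-(3/2)(3E_alpha)) f = 6 - (105/26)cos x + (126/13)sin x
D f = -(7/3)sin x
(-(3/2)(3E_alpha) + D) f = 6 - (105/26)cos x + (287/39)sin x
(2(-(3/2)(3E_alpha) + D)) f = 12 - (105/13)cos x + (574/39)sin x

the image equals g(x) = 12 - (105/13)cos x + (574/39)sin x


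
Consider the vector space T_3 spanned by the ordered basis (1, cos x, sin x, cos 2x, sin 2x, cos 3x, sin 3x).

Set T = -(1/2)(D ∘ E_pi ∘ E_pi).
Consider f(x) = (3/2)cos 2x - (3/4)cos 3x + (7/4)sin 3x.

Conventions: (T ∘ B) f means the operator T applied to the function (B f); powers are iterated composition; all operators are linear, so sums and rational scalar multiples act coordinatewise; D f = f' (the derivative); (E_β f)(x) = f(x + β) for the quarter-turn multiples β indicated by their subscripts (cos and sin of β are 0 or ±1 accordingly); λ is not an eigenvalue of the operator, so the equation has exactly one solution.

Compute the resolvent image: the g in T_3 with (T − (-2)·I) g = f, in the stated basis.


g(x) = (3/5)cos 2x - (3/10)sin 2x + (9/50)cos 3x + (37/50)sin 3x

write g with unknown coordinates in the stated basis and equate coefficients in (T − (-2)·I) g = f
solving from the highest basis element down gives g = (3/5)cos 2x - (3/10)sin 2x + (9/50)cos 3x + (37/50)sin 3x
check: T g = (3/10)cos 2x + (3/5)sin 2x - (111/100)cos 3x + (27/100)sin 3x
so T g − (-2)·g = (3/2)cos 2x - (3/4)cos 3x + (7/4)sin 3x = f ✓


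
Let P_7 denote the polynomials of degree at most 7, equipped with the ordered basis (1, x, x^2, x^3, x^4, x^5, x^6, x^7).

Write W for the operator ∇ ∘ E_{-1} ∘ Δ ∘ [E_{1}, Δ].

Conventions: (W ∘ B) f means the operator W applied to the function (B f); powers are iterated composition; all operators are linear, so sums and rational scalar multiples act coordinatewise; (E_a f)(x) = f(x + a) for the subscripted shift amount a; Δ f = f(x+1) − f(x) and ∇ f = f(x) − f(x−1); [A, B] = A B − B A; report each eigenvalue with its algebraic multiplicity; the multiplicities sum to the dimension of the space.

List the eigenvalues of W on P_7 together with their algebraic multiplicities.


image of 1: 0
image of x: 0
image of x^2: 0
image of x^3: 0
image of x^4: 0
image of x^5: 0
image of x^6: 0
image of x^7: 0
the matrix is upper triangular; its diagonal is (0, 0, 0, 0, 0, 0, 0, 0)
for a triangular matrix the eigenvalues are the diagonal entries, with algebraic multiplicity their repetition count

λ = 0 (multiplicity 8)


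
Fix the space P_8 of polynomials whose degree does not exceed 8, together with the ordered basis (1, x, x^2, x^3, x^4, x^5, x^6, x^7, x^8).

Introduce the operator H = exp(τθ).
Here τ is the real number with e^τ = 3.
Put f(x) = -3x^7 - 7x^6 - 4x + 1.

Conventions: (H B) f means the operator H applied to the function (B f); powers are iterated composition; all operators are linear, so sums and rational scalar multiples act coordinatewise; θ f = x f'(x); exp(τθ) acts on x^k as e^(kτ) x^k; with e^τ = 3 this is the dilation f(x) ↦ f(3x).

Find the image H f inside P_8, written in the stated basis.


exp(τθ) x^k = e^(kτ) x^k; with e^τ = 3 this sends x^k to 3^k x^k
x ↦ 3 x
x^6 ↦ 729 x^6
x^7 ↦ 2187 x^7
applying this coordinatewise to f: exp(τθ) f = -6561x^7 - 5103x^6 - 12x + 1

the result is g(x) = -6561x^7 - 5103x^6 - 12x + 1


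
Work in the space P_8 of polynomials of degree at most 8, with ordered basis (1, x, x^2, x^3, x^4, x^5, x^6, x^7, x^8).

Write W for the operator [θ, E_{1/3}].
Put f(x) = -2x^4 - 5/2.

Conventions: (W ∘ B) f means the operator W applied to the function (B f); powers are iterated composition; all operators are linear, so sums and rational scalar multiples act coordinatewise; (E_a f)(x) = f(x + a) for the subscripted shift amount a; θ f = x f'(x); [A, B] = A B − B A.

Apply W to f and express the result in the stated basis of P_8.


E_{1/3} f = -2x^4 - (8/3)x^3 - (4/3)x^2 - (8/27)x - 409/162
θ E_{1/3} f = -8x^4 - 8x^3 - (8/3)x^2 - (8/27)x
θ f = -8x^4
E_{1/3} θ f = -8x^4 - (32/3)x^3 - (16/3)x^2 - (32/27)x - 8/81
[θ, E_{1/3}] f = (8/3)x^3 + (8/3)x^2 + (8/9)x + 8/81

g(x) = (8/3)x^3 + (8/3)x^2 + (8/9)x + 8/81


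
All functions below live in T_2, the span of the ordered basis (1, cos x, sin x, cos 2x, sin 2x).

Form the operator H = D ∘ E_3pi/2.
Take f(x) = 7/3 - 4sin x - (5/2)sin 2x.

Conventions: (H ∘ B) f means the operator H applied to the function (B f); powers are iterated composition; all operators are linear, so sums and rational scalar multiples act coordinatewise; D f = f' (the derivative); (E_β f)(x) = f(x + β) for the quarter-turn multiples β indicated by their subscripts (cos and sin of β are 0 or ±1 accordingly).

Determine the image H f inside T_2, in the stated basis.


the image equals g(x) = -4sin x + 5cos 2x

E_3pi/2 f = 7/3 + 4cos x + (5/2)sin 2x
D E_3pi/2 f = -4sin x + 5cos 2x


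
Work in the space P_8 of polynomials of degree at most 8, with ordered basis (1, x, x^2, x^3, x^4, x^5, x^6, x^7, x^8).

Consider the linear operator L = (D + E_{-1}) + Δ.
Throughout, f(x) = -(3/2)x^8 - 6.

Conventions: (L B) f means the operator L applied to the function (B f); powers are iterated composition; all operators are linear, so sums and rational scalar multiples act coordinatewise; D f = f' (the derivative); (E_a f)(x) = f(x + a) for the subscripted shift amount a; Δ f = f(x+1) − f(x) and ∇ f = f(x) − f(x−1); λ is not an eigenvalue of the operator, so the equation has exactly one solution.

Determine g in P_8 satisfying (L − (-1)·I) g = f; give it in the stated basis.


write g with unknown coordinates in the stated basis and equate coefficients in (L − (-1)·I) g = f
solving from the highest basis element down gives g = -(3/4)x^8 + 3x^7 + (21/2)x^6 - (189/2)x^5 + (525/4)x^4 + (1155/2)x^3 - (7161/4)x^2 + (2037/4)x + 11133/8
check: L g = -(3/4)x^8 - 3x^7 - (21/2)x^6 + (189/2)x^5 - (525/4)x^4 - (1155/2)x^3 + (7161/4)x^2 - (2037/4)x - 11181/8
so L g − (-1)·g = -(3/2)x^8 - 6 = f ✓

g(x) = -(3/4)x^8 + 3x^7 + (21/2)x^6 - (189/2)x^5 + (525/4)x^4 + (1155/2)x^3 - (7161/4)x^2 + (2037/4)x + 11133/8


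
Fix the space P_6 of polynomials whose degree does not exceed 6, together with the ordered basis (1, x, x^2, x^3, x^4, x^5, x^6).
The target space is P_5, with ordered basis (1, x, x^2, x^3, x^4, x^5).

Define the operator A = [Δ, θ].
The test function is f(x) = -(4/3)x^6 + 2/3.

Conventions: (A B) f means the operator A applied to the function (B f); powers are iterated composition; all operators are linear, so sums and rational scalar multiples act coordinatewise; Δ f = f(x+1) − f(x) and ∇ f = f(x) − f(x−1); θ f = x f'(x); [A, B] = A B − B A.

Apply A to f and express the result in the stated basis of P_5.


the result is g(x) = -8x^5 - 40x^4 - 80x^3 - 80x^2 - 40x - 8

θ f = -8x^6
Δ θ f = -48x^5 - 120x^4 - 160x^3 - 120x^2 - 48x - 8
Δ f = -8x^5 - 20x^4 - (80/3)x^3 - 20x^2 - 8x - 4/3
θ Δ f = -40x^5 - 80x^4 - 80x^3 - 40x^2 - 8x
[Δ, θ] f = -8x^5 - 40x^4 - 80x^3 - 80x^2 - 40x - 8


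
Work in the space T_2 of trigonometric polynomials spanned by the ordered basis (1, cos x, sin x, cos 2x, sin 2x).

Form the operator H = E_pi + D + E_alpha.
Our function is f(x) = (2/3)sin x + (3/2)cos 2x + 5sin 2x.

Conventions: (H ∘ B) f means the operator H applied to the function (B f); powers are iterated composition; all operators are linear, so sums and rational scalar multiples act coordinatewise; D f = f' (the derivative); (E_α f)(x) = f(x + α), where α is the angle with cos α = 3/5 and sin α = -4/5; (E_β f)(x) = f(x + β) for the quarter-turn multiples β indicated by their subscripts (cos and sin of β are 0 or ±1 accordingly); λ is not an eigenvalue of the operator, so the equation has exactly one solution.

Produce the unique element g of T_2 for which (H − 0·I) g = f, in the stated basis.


write g with unknown coordinates in the stated basis and equate coefficients in (H − 0·I) g = f
solving from the highest basis element down gives g = -(2/3)cos x - (4/3)sin x - (103/40)cos 2x + (129/40)sin 2x
check: H g = (2/3)sin x + (3/2)cos 2x + 5sin 2x
so H g − 0·g = (2/3)sin x + (3/2)cos 2x + 5sin 2x = f ✓

the image equals g(x) = -(2/3)cos x - (4/3)sin x - (103/40)cos 2x + (129/40)sin 2x


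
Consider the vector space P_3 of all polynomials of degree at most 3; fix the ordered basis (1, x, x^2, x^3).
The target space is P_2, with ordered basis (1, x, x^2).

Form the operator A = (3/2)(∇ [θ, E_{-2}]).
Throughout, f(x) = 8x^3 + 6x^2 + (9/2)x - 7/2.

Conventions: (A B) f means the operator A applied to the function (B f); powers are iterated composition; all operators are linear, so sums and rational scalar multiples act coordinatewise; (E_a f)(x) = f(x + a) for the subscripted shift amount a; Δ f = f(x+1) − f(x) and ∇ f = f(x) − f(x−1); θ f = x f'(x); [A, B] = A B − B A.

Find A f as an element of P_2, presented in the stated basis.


the result is g(x) = 144x - 324

E_{-2} f = 8x^3 - 42x^2 + (153/2)x - 105/2
θ E_{-2} f = 24x^3 - 84x^2 + (153/2)x
θ f = 24x^3 + 12x^2 + (9/2)x
E_{-2} θ f = 24x^3 - 132x^2 + (489/2)x - 153
[θ, E_{-2}] f = 48x^2 - 168x + 153
∇ [θ, E_{-2}] f = 96x - 216
((3/2)(∇ [θ, E_{-2}])) f = 144x - 324


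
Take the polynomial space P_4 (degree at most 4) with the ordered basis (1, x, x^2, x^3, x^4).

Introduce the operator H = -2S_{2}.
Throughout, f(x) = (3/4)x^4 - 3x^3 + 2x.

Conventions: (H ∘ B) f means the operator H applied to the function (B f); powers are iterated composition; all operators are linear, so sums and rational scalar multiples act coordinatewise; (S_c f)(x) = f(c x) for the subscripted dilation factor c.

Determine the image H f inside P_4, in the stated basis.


g(x) = -24x^4 + 48x^3 - 8x

S_{2} f = 12x^4 - 24x^3 + 4x
(-2S_{2}) f = -24x^4 + 48x^3 - 8x


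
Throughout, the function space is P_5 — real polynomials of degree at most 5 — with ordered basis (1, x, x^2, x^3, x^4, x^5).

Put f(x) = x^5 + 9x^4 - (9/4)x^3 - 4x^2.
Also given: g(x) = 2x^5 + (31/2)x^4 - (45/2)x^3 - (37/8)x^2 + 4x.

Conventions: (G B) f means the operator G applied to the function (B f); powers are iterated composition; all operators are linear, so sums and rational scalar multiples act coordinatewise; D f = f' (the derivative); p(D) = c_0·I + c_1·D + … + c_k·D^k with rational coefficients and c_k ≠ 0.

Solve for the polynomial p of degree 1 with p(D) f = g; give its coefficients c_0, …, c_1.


D^0 f = x^5 + 9x^4 - (9/4)x^3 - 4x^2
D^1 f = 5x^4 + 36x^3 - (27/4)x^2 - 8x
matching coefficients of g against c_0 f + c_1 Df + … from the top degree down determines the c_i
solution: c_0 = 2, c_1 = -1/2

c_0 = 2, c_1 = -1/2


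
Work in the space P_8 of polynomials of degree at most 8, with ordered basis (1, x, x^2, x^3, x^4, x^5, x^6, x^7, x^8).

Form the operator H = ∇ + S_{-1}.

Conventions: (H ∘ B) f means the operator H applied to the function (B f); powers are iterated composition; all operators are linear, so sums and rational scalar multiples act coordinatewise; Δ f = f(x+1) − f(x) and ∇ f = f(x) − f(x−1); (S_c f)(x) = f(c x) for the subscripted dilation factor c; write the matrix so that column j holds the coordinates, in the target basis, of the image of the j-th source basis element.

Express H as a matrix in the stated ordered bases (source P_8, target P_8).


the matrix is [[1, 1, -1, 1, -1, 1, -1, 1, -1]; [0, -1, 2, -3, 4, -5, 6, -7, 8]; [0, 0, 1, 3, -6, 10, -15, 21, -28]; [0, 0, 0, -1, 4, -10, 20, -35, 56]; [0, 0, 0, 0, 1, 5, -15, 35, -70]; [0, 0, 0, 0, 0, -1, 6, -21, 56]; [0, 0, 0, 0, 0, 0, 1, 7, -28]; [0, 0, 0, 0, 0, 0, 0, -1, 8]; [0, 0, 0, 0, 0, 0, 0, 0, 1]] (rows listed top to bottom)

image of 1: 1
image of x: -x + 1
image of x^2: x^2 + 2x - 1
image of x^3: -x^3 + 3x^2 - 3x + 1
image of x^4: x^4 + 4x^3 - 6x^2 + 4x - 1
image of x^5: -x^5 + 5x^4 - 10x^3 + 10x^2 - 5x + 1
image of x^6: x^6 + 6x^5 - 15x^4 + 20x^3 - 15x^2 + 6x - 1
image of x^7: -x^7 + 7x^6 - 21x^5 + 35x^4 - 35x^3 + 21x^2 - 7x + 1
image of x^8: x^8 + 8x^7 - 28x^6 + 56x^5 - 70x^4 + 56x^3 - 28x^2 + 8x - 1
each image's coordinates form column j of the matrix


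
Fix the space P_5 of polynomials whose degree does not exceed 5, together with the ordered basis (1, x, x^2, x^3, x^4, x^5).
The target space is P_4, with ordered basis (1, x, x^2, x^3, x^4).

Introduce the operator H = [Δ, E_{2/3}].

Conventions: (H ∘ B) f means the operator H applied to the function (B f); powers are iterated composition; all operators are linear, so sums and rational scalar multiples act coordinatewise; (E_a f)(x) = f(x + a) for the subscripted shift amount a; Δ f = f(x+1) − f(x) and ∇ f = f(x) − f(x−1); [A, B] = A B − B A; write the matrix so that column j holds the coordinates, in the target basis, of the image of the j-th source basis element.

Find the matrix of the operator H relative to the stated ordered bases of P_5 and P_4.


the matrix is [[0, 0, 0, 0, 0, 0]; [0, 0, 0, 0, 0, 0]; [0, 0, 0, 0, 0, 0]; [0, 0, 0, 0, 0, 0]; [0, 0, 0, 0, 0, 0]] (rows listed top to bottom)

image of 1: 0
image of x: 0
image of x^2: 0
image of x^3: 0
image of x^4: 0
image of x^5: 0
each image's coordinates form column j of the matrix


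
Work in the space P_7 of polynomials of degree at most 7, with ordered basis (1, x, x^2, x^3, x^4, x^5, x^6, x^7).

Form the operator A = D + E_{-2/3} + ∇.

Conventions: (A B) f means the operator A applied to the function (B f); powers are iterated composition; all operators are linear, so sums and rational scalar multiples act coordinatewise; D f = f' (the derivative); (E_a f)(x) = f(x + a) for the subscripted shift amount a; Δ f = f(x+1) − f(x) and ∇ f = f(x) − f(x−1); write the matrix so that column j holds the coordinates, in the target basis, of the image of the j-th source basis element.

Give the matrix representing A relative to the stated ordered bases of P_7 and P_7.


image of 1: 1
image of x: x + 4/3
image of x^2: x^2 + (8/3)x - 5/9
image of x^3: x^3 + 4x^2 - (5/3)x + 19/27
image of x^4: x^4 + (16/3)x^3 - (10/3)x^2 + (76/27)x - 65/81
image of x^5: x^5 + (20/3)x^4 - (50/9)x^3 + (190/27)x^2 - (325/81)x + 211/243
image of x^6: x^6 + 8x^5 - (25/3)x^4 + (380/27)x^3 - (325/27)x^2 + (422/81)x - 665/729
image of x^7: x^7 + (28/3)x^6 - (35/3)x^5 + (665/27)x^4 - (2275/81)x^3 + (1477/81)x^2 - (4655/729)x + 2059/2187
each image's coordinates form column j of the matrix

the matrix is [[1, 4/3, -5/9, 19/27, -65/81, 211/243, -665/729, 2059/2187]; [0, 1, 8/3, -5/3, 76/27, -325/81, 422/81, -4655/729]; [0, 0, 1, 4, -10/3, 190/27, -325/27, 1477/81]; [0, 0, 0, 1, 16/3, -50/9, 380/27, -2275/81]; [0, 0, 0, 0, 1, 20/3, -25/3, 665/27]; [0, 0, 0, 0, 0, 1, 8, -35/3]; [0, 0, 0, 0, 0, 0, 1, 28/3]; [0, 0, 0, 0, 0, 0, 0, 1]] (rows listed top to bottom)


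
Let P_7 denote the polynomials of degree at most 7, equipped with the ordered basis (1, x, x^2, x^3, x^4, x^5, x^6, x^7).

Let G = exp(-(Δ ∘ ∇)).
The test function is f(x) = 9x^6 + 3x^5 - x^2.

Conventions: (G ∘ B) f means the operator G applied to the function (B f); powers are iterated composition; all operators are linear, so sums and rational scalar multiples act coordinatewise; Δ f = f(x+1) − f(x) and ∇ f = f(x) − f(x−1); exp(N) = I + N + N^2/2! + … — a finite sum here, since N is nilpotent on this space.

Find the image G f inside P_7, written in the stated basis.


the result is g(x) = 9x^6 + 3x^5 - 270x^4 - 60x^3 + 1349x^2 + 150x - 556

order-1 term: -270x^4 - 60x^3 - 270x^2 - 30x - 16
order-2 term: 1620x^2 + 180x + 540
order-3 term: -1080
the series for exp(-(Δ ∘ ∇)) f terminates at order 3
exp(-(Δ ∘ ∇)) f = 9x^6 + 3x^5 - 270x^4 - 60x^3 + 1349x^2 + 150x - 556


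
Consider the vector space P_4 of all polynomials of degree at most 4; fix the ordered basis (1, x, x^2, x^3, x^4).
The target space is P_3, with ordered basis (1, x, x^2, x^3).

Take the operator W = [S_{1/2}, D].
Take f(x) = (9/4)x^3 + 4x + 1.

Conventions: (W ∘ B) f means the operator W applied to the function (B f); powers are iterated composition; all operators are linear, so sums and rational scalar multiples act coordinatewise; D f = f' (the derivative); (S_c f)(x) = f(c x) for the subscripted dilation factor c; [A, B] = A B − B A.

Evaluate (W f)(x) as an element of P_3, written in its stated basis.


the image equals g(x) = (27/32)x^2 + 2

D f = (27/4)x^2 + 4
S_{1/2} D f = (27/16)x^2 + 4
S_{1/2} f = (9/32)x^3 + 2x + 1
D S_{1/2} f = (27/32)x^2 + 2
[S_{1/2}, D] f = (27/32)x^2 + 2


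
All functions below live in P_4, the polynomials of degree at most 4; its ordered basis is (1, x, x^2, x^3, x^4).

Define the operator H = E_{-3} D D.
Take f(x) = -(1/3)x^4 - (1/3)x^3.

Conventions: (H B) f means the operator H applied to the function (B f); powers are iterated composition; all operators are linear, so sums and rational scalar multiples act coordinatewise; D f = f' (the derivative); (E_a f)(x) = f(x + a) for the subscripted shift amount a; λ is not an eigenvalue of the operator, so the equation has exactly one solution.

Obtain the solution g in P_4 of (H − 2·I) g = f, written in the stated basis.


the result is g(x) = (1/6)x^4 + (1/6)x^3 + x^2 - (11/2)x + 17/2

write g with unknown coordinates in the stated basis and equate coefficients in (H − 2·I) g = f
solving from the highest basis element down gives g = (1/6)x^4 + (1/6)x^3 + x^2 - (11/2)x + 17/2
check: H g = 2x^2 - 11x + 17
so H g − 2·g = -(1/3)x^4 - (1/3)x^3 = f ✓


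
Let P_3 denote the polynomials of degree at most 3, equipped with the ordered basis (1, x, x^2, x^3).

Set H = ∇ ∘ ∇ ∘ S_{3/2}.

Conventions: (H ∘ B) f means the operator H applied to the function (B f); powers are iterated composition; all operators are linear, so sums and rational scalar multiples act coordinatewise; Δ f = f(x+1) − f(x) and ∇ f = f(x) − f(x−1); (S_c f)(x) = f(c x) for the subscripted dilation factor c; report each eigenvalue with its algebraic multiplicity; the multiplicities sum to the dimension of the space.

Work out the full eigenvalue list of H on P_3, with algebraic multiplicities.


λ = 0 (multiplicity 4)

image of 1: 0
image of x: 0
image of x^2: 9/2
image of x^3: (81/4)x - 81/4
the matrix is upper triangular; its diagonal is (0, 0, 0, 0)
for a triangular matrix the eigenvalues are the diagonal entries, with algebraic multiplicity their repetition count
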